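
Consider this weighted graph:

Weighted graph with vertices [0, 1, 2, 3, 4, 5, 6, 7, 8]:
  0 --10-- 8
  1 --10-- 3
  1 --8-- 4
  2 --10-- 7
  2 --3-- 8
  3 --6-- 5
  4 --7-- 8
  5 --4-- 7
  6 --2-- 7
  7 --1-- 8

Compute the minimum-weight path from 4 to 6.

Using Dijkstra's algorithm from vertex 4:
Shortest path: 4 -> 8 -> 7 -> 6
Total weight: 7 + 1 + 2 = 10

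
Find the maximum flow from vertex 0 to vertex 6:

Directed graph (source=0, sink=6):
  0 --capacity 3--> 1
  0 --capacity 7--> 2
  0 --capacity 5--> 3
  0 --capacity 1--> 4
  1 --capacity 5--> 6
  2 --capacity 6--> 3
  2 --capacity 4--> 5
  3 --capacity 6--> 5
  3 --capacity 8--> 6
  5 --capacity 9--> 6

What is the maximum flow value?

Computing max flow:
  Flow on (0->1): 3/3
  Flow on (0->2): 7/7
  Flow on (0->3): 5/5
  Flow on (1->6): 3/5
  Flow on (2->3): 6/6
  Flow on (2->5): 1/4
  Flow on (3->5): 3/6
  Flow on (3->6): 8/8
  Flow on (5->6): 4/9
Maximum flow = 15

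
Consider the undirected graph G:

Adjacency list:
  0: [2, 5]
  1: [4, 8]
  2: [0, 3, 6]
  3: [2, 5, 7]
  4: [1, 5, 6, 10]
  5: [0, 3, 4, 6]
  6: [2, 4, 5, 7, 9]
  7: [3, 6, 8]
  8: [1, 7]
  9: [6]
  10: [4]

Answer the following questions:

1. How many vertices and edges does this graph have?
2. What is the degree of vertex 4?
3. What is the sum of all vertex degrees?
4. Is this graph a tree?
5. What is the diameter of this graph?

Count: 11 vertices, 15 edges.
Vertex 4 has neighbors [1, 5, 6, 10], degree = 4.
Handshaking lemma: 2 * 15 = 30.
A tree on 11 vertices has 10 edges. This graph has 15 edges (5 extra). Not a tree.
Diameter (longest shortest path) = 4.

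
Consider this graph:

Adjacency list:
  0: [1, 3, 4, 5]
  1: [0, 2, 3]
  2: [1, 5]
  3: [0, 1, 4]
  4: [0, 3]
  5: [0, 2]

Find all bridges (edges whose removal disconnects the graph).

No bridges found. The graph is 2-edge-connected (no single edge removal disconnects it).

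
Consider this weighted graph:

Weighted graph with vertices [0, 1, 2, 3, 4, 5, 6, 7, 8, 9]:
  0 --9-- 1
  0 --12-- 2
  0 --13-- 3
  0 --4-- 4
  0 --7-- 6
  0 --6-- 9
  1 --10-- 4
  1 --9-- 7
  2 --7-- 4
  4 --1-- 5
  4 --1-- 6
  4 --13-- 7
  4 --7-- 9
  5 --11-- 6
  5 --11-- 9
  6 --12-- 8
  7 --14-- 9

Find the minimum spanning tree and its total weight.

Applying Kruskal's algorithm (sort edges by weight, add if no cycle):
  Add (4,6) w=1
  Add (4,5) w=1
  Add (0,4) w=4
  Add (0,9) w=6
  Skip (0,6) w=7 (creates cycle)
  Add (2,4) w=7
  Skip (4,9) w=7 (creates cycle)
  Add (0,1) w=9
  Add (1,7) w=9
  Skip (1,4) w=10 (creates cycle)
  Skip (5,9) w=11 (creates cycle)
  Skip (5,6) w=11 (creates cycle)
  Skip (0,2) w=12 (creates cycle)
  Add (6,8) w=12
  Add (0,3) w=13
  Skip (4,7) w=13 (creates cycle)
  Skip (7,9) w=14 (creates cycle)
MST weight = 62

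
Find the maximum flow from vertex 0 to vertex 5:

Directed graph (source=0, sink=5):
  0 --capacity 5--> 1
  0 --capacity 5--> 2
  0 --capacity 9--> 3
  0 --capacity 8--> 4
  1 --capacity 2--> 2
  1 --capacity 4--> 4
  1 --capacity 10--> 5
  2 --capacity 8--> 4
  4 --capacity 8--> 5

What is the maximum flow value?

Computing max flow:
  Flow on (0->1): 5/5
  Flow on (0->2): 5/5
  Flow on (0->4): 3/8
  Flow on (1->5): 5/10
  Flow on (2->4): 5/8
  Flow on (4->5): 8/8
Maximum flow = 13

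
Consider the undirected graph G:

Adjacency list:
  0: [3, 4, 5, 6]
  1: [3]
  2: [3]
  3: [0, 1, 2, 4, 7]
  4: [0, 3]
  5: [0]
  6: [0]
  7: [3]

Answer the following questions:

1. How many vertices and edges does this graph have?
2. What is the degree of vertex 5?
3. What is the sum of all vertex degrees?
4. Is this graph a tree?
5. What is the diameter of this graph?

Count: 8 vertices, 8 edges.
Vertex 5 has neighbors [0], degree = 1.
Handshaking lemma: 2 * 8 = 16.
A tree on 8 vertices has 7 edges. This graph has 8 edges (1 extra). Not a tree.
Diameter (longest shortest path) = 3.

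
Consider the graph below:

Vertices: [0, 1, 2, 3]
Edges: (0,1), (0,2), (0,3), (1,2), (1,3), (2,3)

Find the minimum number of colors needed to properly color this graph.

The graph has a maximum clique of size 4 (lower bound on chromatic number).
A valid 4-coloring: {0: 0, 1: 1, 2: 2, 3: 3}.
Chromatic number = 4.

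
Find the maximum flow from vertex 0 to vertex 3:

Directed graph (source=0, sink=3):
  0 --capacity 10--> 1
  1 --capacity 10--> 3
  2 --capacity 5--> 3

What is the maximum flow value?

Computing max flow:
  Flow on (0->1): 10/10
  Flow on (1->3): 10/10
Maximum flow = 10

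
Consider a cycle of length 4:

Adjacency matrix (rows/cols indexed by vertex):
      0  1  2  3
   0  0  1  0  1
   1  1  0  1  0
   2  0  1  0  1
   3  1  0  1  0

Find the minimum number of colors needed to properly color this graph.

This is an even cycle (C_4). Even cycles are bipartite.
Chromatic number = 2.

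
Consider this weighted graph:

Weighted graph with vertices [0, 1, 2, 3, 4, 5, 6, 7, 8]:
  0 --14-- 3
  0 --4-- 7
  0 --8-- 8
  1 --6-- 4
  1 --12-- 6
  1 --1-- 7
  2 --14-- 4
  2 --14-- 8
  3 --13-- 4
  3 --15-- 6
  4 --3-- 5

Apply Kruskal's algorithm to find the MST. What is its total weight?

Applying Kruskal's algorithm (sort edges by weight, add if no cycle):
  Add (1,7) w=1
  Add (4,5) w=3
  Add (0,7) w=4
  Add (1,4) w=6
  Add (0,8) w=8
  Add (1,6) w=12
  Add (3,4) w=13
  Skip (0,3) w=14 (creates cycle)
  Add (2,4) w=14
  Skip (2,8) w=14 (creates cycle)
  Skip (3,6) w=15 (creates cycle)
MST weight = 61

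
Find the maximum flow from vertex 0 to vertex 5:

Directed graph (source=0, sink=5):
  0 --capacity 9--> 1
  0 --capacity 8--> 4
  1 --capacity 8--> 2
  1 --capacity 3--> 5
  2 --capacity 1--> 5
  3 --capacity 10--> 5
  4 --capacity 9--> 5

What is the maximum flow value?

Computing max flow:
  Flow on (0->1): 4/9
  Flow on (0->4): 8/8
  Flow on (1->2): 1/8
  Flow on (1->5): 3/3
  Flow on (2->5): 1/1
  Flow on (4->5): 8/9
Maximum flow = 12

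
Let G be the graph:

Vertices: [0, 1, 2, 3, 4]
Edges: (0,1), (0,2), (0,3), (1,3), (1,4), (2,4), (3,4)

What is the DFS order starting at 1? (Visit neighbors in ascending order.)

DFS from vertex 1 (neighbors processed in ascending order):
Visit order: 1, 0, 2, 4, 3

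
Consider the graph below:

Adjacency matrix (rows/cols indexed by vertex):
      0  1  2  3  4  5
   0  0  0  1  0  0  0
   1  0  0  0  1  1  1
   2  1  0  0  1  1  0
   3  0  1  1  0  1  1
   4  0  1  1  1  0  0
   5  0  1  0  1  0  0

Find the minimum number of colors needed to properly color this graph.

The graph has a maximum clique of size 3 (lower bound on chromatic number).
A valid 3-coloring: {0: 0, 1: 1, 2: 1, 3: 0, 4: 2, 5: 2}.
Chromatic number = 3.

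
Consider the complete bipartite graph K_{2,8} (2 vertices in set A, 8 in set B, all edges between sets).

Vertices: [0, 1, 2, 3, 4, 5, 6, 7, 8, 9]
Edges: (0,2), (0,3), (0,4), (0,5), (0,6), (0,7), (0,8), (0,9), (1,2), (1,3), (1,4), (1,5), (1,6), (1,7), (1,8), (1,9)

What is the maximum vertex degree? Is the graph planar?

Set-A vertices have degree 8; set-B vertices have degree 2. Maximum degree = max(2,8) = 8.
min(2,8) <= 2, so K_{2,8} avoids a K_{3,3} subdivision and is planar.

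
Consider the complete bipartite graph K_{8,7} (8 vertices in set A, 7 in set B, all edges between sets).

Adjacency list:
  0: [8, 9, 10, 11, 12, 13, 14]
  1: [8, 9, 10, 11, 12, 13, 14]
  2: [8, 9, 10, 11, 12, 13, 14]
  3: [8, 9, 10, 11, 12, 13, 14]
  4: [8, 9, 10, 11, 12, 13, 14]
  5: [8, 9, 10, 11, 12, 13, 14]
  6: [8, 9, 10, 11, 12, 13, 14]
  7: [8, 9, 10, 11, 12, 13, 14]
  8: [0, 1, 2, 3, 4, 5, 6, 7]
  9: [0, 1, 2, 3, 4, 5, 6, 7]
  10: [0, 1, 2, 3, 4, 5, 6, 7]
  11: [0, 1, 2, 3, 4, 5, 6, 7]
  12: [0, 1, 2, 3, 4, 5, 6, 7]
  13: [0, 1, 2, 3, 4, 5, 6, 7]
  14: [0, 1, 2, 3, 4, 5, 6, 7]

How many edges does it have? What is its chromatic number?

K_{8,7} has 8 * 7 = 56 edges.
Bipartite graphs have chromatic number 2 (color each partition differently).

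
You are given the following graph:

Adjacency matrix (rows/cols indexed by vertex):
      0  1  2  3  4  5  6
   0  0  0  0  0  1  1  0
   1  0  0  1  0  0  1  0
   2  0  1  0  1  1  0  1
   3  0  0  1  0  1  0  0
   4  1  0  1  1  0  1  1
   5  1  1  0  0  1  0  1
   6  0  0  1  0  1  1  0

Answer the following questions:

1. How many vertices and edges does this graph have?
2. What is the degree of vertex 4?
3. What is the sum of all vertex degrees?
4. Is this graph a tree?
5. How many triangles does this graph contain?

Count: 7 vertices, 11 edges.
Vertex 4 has neighbors [0, 2, 3, 5, 6], degree = 5.
Handshaking lemma: 2 * 11 = 22.
A tree on 7 vertices has 6 edges. This graph has 11 edges (5 extra). Not a tree.
Number of triangles = 4.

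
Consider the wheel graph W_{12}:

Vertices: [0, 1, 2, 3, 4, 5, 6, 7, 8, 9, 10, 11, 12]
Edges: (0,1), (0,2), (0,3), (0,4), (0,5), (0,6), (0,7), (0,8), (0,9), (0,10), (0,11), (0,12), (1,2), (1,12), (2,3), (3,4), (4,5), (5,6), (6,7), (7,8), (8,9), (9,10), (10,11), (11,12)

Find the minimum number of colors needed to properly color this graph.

W_{12} = C_{12} plus a hub adjacent to every cycle vertex.
The outer cycle needs 2 colors (even cycle); the hub is adjacent to all of them so needs a fresh color.
Chromatic number = 2 + 1 = 3.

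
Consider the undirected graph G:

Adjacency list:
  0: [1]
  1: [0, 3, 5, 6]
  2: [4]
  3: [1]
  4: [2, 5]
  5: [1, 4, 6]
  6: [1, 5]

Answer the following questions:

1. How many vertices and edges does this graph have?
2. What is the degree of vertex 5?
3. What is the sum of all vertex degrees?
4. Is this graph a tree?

Count: 7 vertices, 7 edges.
Vertex 5 has neighbors [1, 4, 6], degree = 3.
Handshaking lemma: 2 * 7 = 14.
A tree on 7 vertices has 6 edges. This graph has 7 edges (1 extra). Not a tree.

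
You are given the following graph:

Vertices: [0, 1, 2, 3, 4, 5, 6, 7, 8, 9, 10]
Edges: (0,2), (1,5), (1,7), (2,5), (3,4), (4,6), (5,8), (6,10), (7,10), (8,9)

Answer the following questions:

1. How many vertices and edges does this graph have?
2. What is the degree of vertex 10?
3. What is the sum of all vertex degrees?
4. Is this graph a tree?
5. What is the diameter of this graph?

Count: 11 vertices, 10 edges.
Vertex 10 has neighbors [6, 7], degree = 2.
Handshaking lemma: 2 * 10 = 20.
A graph is a tree iff it is connected and has exactly n-1 edges. This graph is connected (all 11 vertices in one component) and has 11-1 = 10 edges. It is a tree.
Diameter (longest shortest path) = 8.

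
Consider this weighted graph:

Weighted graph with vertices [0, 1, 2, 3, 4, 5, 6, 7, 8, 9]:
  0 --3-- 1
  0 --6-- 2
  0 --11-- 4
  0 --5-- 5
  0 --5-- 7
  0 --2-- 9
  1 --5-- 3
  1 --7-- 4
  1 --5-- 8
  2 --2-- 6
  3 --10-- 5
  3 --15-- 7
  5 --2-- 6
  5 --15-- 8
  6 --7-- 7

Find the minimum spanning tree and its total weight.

Applying Kruskal's algorithm (sort edges by weight, add if no cycle):
  Add (0,9) w=2
  Add (2,6) w=2
  Add (5,6) w=2
  Add (0,1) w=3
  Add (0,7) w=5
  Add (0,5) w=5
  Add (1,3) w=5
  Add (1,8) w=5
  Skip (0,2) w=6 (creates cycle)
  Add (1,4) w=7
  Skip (6,7) w=7 (creates cycle)
  Skip (3,5) w=10 (creates cycle)
  Skip (0,4) w=11 (creates cycle)
  Skip (3,7) w=15 (creates cycle)
  Skip (5,8) w=15 (creates cycle)
MST weight = 36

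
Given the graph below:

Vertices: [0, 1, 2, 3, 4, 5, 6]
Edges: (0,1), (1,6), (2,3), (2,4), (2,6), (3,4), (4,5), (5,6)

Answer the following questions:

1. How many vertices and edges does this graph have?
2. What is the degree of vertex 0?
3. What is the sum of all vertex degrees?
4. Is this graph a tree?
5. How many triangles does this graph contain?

Count: 7 vertices, 8 edges.
Vertex 0 has neighbors [1], degree = 1.
Handshaking lemma: 2 * 8 = 16.
A tree on 7 vertices has 6 edges. This graph has 8 edges (2 extra). Not a tree.
Number of triangles = 1.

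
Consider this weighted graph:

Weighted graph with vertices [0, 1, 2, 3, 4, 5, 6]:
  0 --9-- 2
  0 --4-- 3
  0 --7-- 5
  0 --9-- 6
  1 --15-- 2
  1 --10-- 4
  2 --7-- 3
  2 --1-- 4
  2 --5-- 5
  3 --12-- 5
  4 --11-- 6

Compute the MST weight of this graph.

Applying Kruskal's algorithm (sort edges by weight, add if no cycle):
  Add (2,4) w=1
  Add (0,3) w=4
  Add (2,5) w=5
  Add (0,5) w=7
  Skip (2,3) w=7 (creates cycle)
  Skip (0,2) w=9 (creates cycle)
  Add (0,6) w=9
  Add (1,4) w=10
  Skip (4,6) w=11 (creates cycle)
  Skip (3,5) w=12 (creates cycle)
  Skip (1,2) w=15 (creates cycle)
MST weight = 36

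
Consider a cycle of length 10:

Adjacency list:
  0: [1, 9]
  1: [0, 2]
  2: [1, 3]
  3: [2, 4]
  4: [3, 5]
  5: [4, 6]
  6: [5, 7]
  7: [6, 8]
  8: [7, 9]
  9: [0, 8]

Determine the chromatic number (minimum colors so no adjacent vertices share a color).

This is an even cycle (C_10). Even cycles are bipartite.
Chromatic number = 2.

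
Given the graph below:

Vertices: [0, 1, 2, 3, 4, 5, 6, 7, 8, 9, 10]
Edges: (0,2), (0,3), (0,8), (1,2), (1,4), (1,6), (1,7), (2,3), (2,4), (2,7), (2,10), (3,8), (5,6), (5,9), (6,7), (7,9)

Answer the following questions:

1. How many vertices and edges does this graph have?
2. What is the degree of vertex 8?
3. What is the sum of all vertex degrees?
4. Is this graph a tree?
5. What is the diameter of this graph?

Count: 11 vertices, 16 edges.
Vertex 8 has neighbors [0, 3], degree = 2.
Handshaking lemma: 2 * 16 = 32.
A tree on 11 vertices has 10 edges. This graph has 16 edges (6 extra). Not a tree.
Diameter (longest shortest path) = 5.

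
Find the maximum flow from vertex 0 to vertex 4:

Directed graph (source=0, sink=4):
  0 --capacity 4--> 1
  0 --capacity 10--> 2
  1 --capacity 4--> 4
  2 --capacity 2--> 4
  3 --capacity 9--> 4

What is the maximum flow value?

Computing max flow:
  Flow on (0->1): 4/4
  Flow on (0->2): 2/10
  Flow on (1->4): 4/4
  Flow on (2->4): 2/2
Maximum flow = 6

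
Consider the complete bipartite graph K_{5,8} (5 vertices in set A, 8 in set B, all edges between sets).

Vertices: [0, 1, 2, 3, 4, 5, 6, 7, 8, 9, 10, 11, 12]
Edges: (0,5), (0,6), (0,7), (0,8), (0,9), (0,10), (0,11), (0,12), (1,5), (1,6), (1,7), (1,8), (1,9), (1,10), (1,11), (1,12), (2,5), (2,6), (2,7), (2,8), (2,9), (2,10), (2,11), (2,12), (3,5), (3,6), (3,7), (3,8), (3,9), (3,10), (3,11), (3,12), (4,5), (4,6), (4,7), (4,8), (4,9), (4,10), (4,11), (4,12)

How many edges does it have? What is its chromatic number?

K_{5,8} has 5 * 8 = 40 edges.
Bipartite graphs have chromatic number 2 (color each partition differently).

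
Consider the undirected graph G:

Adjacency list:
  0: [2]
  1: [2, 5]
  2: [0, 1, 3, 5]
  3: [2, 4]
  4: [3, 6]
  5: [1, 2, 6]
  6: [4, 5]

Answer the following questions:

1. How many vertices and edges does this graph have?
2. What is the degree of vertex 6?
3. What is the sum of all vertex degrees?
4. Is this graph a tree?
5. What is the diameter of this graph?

Count: 7 vertices, 8 edges.
Vertex 6 has neighbors [4, 5], degree = 2.
Handshaking lemma: 2 * 8 = 16.
A tree on 7 vertices has 6 edges. This graph has 8 edges (2 extra). Not a tree.
Diameter (longest shortest path) = 3.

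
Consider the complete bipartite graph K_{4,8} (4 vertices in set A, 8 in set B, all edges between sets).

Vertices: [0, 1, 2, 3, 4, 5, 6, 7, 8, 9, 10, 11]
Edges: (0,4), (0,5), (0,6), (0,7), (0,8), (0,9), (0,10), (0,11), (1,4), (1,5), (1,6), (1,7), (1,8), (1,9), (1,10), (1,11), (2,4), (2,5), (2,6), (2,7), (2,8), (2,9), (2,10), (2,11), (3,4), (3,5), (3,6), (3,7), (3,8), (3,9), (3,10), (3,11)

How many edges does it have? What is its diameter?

K_{4,8} has 4 * 8 = 32 edges.
Any vertex reaches any opposite-side vertex in 1 step; same-side vertices reach in 2 steps via any opposite-side vertex.
Diameter = 2.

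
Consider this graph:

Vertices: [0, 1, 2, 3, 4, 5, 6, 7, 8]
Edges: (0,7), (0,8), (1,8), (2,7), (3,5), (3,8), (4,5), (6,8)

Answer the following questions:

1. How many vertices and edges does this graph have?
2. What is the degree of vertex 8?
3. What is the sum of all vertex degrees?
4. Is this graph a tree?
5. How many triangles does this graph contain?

Count: 9 vertices, 8 edges.
Vertex 8 has neighbors [0, 1, 3, 6], degree = 4.
Handshaking lemma: 2 * 8 = 16.
A graph is a tree iff it is connected and has exactly n-1 edges. This graph is connected (all 9 vertices in one component) and has 9-1 = 8 edges. It is a tree.
Number of triangles = 0.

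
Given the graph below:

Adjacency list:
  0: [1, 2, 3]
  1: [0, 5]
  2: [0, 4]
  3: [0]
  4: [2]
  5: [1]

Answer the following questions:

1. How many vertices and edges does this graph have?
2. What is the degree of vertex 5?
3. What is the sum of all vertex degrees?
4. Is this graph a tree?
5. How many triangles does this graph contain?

Count: 6 vertices, 5 edges.
Vertex 5 has neighbors [1], degree = 1.
Handshaking lemma: 2 * 5 = 10.
A graph is a tree iff it is connected and has exactly n-1 edges. This graph is connected (all 6 vertices in one component) and has 6-1 = 5 edges. It is a tree.
Number of triangles = 0.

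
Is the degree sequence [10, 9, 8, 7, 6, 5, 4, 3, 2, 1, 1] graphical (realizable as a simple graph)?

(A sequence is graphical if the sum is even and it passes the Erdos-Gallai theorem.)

Sum of degrees = 56. Sum is even but fails Erdos-Gallai. The sequence is NOT graphical.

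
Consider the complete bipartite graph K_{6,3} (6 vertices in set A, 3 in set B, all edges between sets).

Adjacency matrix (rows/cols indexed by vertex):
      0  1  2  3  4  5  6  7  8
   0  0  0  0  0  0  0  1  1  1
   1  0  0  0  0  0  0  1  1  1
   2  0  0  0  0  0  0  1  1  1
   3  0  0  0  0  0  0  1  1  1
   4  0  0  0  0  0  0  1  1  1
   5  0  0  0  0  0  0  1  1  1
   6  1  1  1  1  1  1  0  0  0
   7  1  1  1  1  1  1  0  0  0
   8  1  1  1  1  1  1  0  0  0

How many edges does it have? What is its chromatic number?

K_{6,3} has 6 * 3 = 18 edges.
Bipartite graphs have chromatic number 2 (color each partition differently).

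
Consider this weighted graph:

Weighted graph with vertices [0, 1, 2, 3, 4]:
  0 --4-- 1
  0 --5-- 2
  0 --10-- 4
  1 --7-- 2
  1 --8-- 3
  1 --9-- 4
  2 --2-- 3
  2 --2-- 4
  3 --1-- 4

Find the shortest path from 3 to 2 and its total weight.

Using Dijkstra's algorithm from vertex 3:
Shortest path: 3 -> 2
Total weight: 2 = 2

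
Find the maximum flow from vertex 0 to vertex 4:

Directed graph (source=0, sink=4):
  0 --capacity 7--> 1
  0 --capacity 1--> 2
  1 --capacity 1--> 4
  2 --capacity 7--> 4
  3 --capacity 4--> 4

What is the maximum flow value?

Computing max flow:
  Flow on (0->1): 1/7
  Flow on (0->2): 1/1
  Flow on (1->4): 1/1
  Flow on (2->4): 1/7
Maximum flow = 2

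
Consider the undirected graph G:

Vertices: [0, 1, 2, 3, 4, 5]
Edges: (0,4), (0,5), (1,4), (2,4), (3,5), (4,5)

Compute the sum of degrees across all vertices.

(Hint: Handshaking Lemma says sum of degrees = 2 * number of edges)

Count edges: 6 edges.
By Handshaking Lemma: sum of degrees = 2 * 6 = 12.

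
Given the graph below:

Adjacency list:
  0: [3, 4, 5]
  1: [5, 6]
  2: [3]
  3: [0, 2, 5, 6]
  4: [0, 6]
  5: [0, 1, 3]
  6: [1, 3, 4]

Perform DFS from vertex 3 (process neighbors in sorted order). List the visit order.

DFS from vertex 3 (neighbors processed in ascending order):
Visit order: 3, 0, 4, 6, 1, 5, 2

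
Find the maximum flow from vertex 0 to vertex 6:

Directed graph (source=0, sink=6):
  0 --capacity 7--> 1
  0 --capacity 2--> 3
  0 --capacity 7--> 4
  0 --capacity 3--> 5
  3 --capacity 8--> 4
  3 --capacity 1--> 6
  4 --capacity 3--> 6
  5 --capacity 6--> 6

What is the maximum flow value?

Computing max flow:
  Flow on (0->3): 1/2
  Flow on (0->4): 3/7
  Flow on (0->5): 3/3
  Flow on (3->6): 1/1
  Flow on (4->6): 3/3
  Flow on (5->6): 3/6
Maximum flow = 7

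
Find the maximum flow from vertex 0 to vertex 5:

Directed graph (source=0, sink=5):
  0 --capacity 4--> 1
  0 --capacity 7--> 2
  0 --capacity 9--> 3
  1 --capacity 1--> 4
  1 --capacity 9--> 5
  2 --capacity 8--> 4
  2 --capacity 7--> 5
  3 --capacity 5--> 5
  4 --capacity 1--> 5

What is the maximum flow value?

Computing max flow:
  Flow on (0->1): 4/4
  Flow on (0->2): 7/7
  Flow on (0->3): 5/9
  Flow on (1->5): 4/9
  Flow on (2->5): 7/7
  Flow on (3->5): 5/5
Maximum flow = 16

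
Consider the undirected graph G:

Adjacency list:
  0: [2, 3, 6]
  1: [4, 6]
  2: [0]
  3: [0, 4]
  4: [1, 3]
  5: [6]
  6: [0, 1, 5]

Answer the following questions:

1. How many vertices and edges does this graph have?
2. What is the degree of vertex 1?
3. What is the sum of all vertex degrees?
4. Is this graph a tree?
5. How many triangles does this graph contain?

Count: 7 vertices, 7 edges.
Vertex 1 has neighbors [4, 6], degree = 2.
Handshaking lemma: 2 * 7 = 14.
A tree on 7 vertices has 6 edges. This graph has 7 edges (1 extra). Not a tree.
Number of triangles = 0.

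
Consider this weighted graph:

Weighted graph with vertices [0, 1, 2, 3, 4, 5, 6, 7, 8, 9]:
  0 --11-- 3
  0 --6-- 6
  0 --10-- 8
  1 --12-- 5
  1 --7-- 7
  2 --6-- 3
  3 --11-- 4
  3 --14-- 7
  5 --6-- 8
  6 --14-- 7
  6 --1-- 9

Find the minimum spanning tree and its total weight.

Applying Kruskal's algorithm (sort edges by weight, add if no cycle):
  Add (6,9) w=1
  Add (0,6) w=6
  Add (2,3) w=6
  Add (5,8) w=6
  Add (1,7) w=7
  Add (0,8) w=10
  Add (0,3) w=11
  Add (3,4) w=11
  Add (1,5) w=12
  Skip (3,7) w=14 (creates cycle)
  Skip (6,7) w=14 (creates cycle)
MST weight = 70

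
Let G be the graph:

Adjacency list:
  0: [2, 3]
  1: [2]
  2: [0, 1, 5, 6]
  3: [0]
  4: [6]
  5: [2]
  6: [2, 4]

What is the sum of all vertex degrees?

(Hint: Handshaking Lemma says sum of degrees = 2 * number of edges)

Count edges: 6 edges.
By Handshaking Lemma: sum of degrees = 2 * 6 = 12.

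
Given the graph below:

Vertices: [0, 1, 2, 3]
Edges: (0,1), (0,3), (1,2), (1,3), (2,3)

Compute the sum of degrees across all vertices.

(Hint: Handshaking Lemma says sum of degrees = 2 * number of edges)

Count edges: 5 edges.
By Handshaking Lemma: sum of degrees = 2 * 5 = 10.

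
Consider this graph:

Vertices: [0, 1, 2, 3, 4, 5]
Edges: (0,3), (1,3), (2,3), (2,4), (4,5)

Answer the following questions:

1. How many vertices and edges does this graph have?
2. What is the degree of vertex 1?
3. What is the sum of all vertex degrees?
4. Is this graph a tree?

Count: 6 vertices, 5 edges.
Vertex 1 has neighbors [3], degree = 1.
Handshaking lemma: 2 * 5 = 10.
A graph is a tree iff it is connected and has exactly n-1 edges. This graph is connected (all 6 vertices in one component) and has 6-1 = 5 edges. It is a tree.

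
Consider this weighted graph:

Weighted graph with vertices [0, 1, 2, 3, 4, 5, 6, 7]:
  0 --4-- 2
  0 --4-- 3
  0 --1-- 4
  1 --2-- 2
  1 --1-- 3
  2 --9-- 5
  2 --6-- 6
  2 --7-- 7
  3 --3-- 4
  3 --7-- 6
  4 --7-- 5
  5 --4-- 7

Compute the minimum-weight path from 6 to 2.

Using Dijkstra's algorithm from vertex 6:
Shortest path: 6 -> 2
Total weight: 6 = 6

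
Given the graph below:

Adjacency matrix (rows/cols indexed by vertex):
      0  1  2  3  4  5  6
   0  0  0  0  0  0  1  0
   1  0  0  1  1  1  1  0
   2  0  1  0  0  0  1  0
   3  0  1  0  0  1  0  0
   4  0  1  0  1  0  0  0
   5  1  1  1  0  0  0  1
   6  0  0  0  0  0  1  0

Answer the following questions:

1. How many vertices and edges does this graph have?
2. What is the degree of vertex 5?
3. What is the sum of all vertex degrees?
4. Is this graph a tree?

Count: 7 vertices, 8 edges.
Vertex 5 has neighbors [0, 1, 2, 6], degree = 4.
Handshaking lemma: 2 * 8 = 16.
A tree on 7 vertices has 6 edges. This graph has 8 edges (2 extra). Not a tree.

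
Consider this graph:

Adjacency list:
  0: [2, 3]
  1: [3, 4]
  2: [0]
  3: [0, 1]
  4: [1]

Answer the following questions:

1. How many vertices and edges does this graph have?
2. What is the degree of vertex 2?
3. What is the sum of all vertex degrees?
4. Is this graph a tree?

Count: 5 vertices, 4 edges.
Vertex 2 has neighbors [0], degree = 1.
Handshaking lemma: 2 * 4 = 8.
A graph is a tree iff it is connected and has exactly n-1 edges. This graph is connected (all 5 vertices in one component) and has 5-1 = 4 edges. It is a tree.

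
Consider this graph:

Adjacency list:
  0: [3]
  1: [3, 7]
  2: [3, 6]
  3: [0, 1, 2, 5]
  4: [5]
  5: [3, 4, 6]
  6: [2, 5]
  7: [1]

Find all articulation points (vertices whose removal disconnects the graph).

An articulation point is a vertex whose removal disconnects the graph.
Articulation points: [1, 3, 5]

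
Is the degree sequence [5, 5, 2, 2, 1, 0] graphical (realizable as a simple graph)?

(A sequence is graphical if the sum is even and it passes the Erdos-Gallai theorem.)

Sum of degrees = 15. Sum is odd, so the sequence is NOT graphical.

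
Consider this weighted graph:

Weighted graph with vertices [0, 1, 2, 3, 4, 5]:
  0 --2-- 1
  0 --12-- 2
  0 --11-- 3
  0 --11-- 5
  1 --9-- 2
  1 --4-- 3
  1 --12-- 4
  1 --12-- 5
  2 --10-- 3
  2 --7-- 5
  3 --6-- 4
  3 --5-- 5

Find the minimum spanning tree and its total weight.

Applying Kruskal's algorithm (sort edges by weight, add if no cycle):
  Add (0,1) w=2
  Add (1,3) w=4
  Add (3,5) w=5
  Add (3,4) w=6
  Add (2,5) w=7
  Skip (1,2) w=9 (creates cycle)
  Skip (2,3) w=10 (creates cycle)
  Skip (0,5) w=11 (creates cycle)
  Skip (0,3) w=11 (creates cycle)
  Skip (0,2) w=12 (creates cycle)
  Skip (1,4) w=12 (creates cycle)
  Skip (1,5) w=12 (creates cycle)
MST weight = 24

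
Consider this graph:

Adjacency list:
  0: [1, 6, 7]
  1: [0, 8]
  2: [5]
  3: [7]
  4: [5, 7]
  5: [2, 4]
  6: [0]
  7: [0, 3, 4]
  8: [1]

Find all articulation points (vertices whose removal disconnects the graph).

An articulation point is a vertex whose removal disconnects the graph.
Articulation points: [0, 1, 4, 5, 7]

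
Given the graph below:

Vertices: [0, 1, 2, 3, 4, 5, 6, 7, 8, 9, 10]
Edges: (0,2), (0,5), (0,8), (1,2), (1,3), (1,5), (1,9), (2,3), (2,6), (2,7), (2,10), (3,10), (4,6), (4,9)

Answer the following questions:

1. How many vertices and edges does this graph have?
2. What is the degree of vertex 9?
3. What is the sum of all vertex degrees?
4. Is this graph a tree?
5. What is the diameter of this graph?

Count: 11 vertices, 14 edges.
Vertex 9 has neighbors [1, 4], degree = 2.
Handshaking lemma: 2 * 14 = 28.
A tree on 11 vertices has 10 edges. This graph has 14 edges (4 extra). Not a tree.
Diameter (longest shortest path) = 4.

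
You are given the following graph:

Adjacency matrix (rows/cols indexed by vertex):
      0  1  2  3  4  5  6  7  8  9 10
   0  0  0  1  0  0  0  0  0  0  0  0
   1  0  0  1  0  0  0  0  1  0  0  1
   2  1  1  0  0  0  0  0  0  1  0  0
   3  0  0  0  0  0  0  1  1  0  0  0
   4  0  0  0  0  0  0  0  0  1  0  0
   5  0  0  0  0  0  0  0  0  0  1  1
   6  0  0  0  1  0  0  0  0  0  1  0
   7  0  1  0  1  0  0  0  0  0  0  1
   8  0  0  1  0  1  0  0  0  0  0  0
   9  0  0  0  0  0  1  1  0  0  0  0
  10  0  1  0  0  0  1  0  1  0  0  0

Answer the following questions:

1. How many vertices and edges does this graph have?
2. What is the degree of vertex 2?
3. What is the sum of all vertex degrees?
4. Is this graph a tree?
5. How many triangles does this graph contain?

Count: 11 vertices, 12 edges.
Vertex 2 has neighbors [0, 1, 8], degree = 3.
Handshaking lemma: 2 * 12 = 24.
A tree on 11 vertices has 10 edges. This graph has 12 edges (2 extra). Not a tree.
Number of triangles = 1.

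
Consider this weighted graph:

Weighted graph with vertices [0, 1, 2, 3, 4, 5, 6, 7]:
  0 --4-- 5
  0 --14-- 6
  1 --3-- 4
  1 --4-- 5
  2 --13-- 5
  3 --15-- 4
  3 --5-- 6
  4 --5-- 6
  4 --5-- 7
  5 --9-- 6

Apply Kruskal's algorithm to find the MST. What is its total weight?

Applying Kruskal's algorithm (sort edges by weight, add if no cycle):
  Add (1,4) w=3
  Add (0,5) w=4
  Add (1,5) w=4
  Add (3,6) w=5
  Add (4,6) w=5
  Add (4,7) w=5
  Skip (5,6) w=9 (creates cycle)
  Add (2,5) w=13
  Skip (0,6) w=14 (creates cycle)
  Skip (3,4) w=15 (creates cycle)
MST weight = 39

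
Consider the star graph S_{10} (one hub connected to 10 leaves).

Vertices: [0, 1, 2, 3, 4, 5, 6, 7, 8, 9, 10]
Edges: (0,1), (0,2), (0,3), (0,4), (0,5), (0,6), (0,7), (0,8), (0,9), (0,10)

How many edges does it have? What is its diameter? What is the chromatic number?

Star graph S_{10}: the hub connects to all 10 leaves.
Edges = 10.
Diameter = 2 (any leaf to hub is 1, leaf to leaf through hub is 2).
Star graphs are bipartite (hub vs leaves), so chromatic number = 2.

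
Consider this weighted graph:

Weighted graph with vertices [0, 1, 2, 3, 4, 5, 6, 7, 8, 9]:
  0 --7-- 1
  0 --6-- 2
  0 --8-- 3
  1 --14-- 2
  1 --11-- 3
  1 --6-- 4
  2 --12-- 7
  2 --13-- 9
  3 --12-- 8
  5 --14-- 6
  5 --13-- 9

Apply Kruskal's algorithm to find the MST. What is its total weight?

Applying Kruskal's algorithm (sort edges by weight, add if no cycle):
  Add (0,2) w=6
  Add (1,4) w=6
  Add (0,1) w=7
  Add (0,3) w=8
  Skip (1,3) w=11 (creates cycle)
  Add (2,7) w=12
  Add (3,8) w=12
  Add (2,9) w=13
  Add (5,9) w=13
  Skip (1,2) w=14 (creates cycle)
  Add (5,6) w=14
MST weight = 91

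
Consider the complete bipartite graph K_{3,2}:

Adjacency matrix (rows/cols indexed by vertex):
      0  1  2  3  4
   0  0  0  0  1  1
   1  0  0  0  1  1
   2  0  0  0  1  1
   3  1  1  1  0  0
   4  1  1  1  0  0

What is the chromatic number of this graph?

K_{3,2} is bipartite: vertices split into two independent sets of size 3 and 2.
Color one set 0, the other 1. No adjacent vertices share a color.
Chromatic number = 2.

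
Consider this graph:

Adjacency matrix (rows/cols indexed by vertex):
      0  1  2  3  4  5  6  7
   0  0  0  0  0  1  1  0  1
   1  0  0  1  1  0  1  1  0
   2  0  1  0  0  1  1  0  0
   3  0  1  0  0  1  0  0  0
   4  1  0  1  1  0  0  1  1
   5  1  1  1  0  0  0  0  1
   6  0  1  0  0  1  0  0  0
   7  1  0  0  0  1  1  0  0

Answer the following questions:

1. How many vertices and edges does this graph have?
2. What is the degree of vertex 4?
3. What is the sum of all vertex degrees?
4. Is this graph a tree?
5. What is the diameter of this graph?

Count: 8 vertices, 13 edges.
Vertex 4 has neighbors [0, 2, 3, 6, 7], degree = 5.
Handshaking lemma: 2 * 13 = 26.
A tree on 8 vertices has 7 edges. This graph has 13 edges (6 extra). Not a tree.
Diameter (longest shortest path) = 2.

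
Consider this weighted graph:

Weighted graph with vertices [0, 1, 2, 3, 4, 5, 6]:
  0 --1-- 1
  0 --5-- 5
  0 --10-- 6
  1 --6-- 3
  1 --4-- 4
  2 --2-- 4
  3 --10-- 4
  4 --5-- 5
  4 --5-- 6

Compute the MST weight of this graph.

Applying Kruskal's algorithm (sort edges by weight, add if no cycle):
  Add (0,1) w=1
  Add (2,4) w=2
  Add (1,4) w=4
  Add (0,5) w=5
  Add (4,6) w=5
  Skip (4,5) w=5 (creates cycle)
  Add (1,3) w=6
  Skip (0,6) w=10 (creates cycle)
  Skip (3,4) w=10 (creates cycle)
MST weight = 23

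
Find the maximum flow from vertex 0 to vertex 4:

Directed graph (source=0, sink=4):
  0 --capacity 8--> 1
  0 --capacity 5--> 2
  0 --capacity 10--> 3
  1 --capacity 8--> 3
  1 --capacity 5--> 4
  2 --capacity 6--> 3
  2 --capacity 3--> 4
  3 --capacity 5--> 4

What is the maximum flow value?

Computing max flow:
  Flow on (0->1): 5/8
  Flow on (0->2): 3/5
  Flow on (0->3): 5/10
  Flow on (1->4): 5/5
  Flow on (2->4): 3/3
  Flow on (3->4): 5/5
Maximum flow = 13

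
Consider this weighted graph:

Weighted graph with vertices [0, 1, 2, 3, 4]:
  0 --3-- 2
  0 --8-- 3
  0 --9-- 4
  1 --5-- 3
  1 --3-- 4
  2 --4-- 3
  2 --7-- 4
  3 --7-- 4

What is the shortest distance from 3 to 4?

Using Dijkstra's algorithm from vertex 3:
Shortest path: 3 -> 4
Total weight: 7 = 7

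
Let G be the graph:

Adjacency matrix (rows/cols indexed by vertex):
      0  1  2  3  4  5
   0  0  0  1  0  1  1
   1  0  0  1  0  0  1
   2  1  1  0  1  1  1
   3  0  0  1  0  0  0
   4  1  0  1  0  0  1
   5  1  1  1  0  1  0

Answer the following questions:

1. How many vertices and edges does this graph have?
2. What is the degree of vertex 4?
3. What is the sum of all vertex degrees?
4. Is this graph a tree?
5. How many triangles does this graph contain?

Count: 6 vertices, 9 edges.
Vertex 4 has neighbors [0, 2, 5], degree = 3.
Handshaking lemma: 2 * 9 = 18.
A tree on 6 vertices has 5 edges. This graph has 9 edges (4 extra). Not a tree.
Number of triangles = 5.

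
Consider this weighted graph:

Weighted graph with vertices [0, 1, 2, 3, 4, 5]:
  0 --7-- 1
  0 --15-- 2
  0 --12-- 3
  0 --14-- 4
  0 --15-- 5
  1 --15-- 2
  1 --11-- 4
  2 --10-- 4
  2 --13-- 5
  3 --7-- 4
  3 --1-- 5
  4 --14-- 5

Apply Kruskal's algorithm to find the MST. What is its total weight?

Applying Kruskal's algorithm (sort edges by weight, add if no cycle):
  Add (3,5) w=1
  Add (0,1) w=7
  Add (3,4) w=7
  Add (2,4) w=10
  Add (1,4) w=11
  Skip (0,3) w=12 (creates cycle)
  Skip (2,5) w=13 (creates cycle)
  Skip (0,4) w=14 (creates cycle)
  Skip (4,5) w=14 (creates cycle)
  Skip (0,2) w=15 (creates cycle)
  Skip (0,5) w=15 (creates cycle)
  Skip (1,2) w=15 (creates cycle)
MST weight = 36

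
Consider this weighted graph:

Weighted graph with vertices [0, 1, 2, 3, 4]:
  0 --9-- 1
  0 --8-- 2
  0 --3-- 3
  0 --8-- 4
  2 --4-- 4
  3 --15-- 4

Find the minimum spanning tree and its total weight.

Applying Kruskal's algorithm (sort edges by weight, add if no cycle):
  Add (0,3) w=3
  Add (2,4) w=4
  Add (0,4) w=8
  Skip (0,2) w=8 (creates cycle)
  Add (0,1) w=9
  Skip (3,4) w=15 (creates cycle)
MST weight = 24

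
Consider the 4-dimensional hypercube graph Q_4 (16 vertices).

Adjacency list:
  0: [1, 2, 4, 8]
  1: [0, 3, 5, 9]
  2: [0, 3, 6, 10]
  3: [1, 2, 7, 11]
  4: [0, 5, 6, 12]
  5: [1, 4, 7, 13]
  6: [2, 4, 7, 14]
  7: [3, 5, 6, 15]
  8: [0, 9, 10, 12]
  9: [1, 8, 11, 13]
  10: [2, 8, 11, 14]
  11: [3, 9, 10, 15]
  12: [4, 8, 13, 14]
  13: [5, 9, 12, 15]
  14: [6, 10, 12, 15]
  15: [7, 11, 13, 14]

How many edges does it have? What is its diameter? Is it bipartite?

The 4-dimensional hypercube Q_4 has 16 vertices and each vertex has degree 4.
Total edges = 16 * 4 / 2 = 32.
Diameter = 4 (max Hamming distance between binary labels).
Hypercubes are bipartite (partition by parity of binary representation).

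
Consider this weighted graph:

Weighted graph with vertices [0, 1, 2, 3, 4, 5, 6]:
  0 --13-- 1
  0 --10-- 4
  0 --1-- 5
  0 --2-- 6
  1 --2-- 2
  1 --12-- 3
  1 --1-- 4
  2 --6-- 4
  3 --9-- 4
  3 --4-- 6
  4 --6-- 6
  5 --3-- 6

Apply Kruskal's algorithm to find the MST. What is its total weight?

Applying Kruskal's algorithm (sort edges by weight, add if no cycle):
  Add (0,5) w=1
  Add (1,4) w=1
  Add (0,6) w=2
  Add (1,2) w=2
  Skip (5,6) w=3 (creates cycle)
  Add (3,6) w=4
  Skip (2,4) w=6 (creates cycle)
  Add (4,6) w=6
  Skip (3,4) w=9 (creates cycle)
  Skip (0,4) w=10 (creates cycle)
  Skip (1,3) w=12 (creates cycle)
  Skip (0,1) w=13 (creates cycle)
MST weight = 16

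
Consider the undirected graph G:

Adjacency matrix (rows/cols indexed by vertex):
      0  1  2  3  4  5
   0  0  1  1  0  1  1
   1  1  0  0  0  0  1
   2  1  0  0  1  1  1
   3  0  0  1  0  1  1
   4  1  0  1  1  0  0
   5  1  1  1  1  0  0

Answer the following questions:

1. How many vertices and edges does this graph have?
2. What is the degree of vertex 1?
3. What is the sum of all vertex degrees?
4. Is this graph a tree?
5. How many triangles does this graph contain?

Count: 6 vertices, 10 edges.
Vertex 1 has neighbors [0, 5], degree = 2.
Handshaking lemma: 2 * 10 = 20.
A tree on 6 vertices has 5 edges. This graph has 10 edges (5 extra). Not a tree.
Number of triangles = 5.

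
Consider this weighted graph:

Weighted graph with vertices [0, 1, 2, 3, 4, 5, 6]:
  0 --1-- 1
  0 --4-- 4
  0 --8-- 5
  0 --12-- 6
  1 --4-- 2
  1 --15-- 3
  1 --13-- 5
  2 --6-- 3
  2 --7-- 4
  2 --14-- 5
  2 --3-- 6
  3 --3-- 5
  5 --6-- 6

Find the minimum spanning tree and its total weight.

Applying Kruskal's algorithm (sort edges by weight, add if no cycle):
  Add (0,1) w=1
  Add (2,6) w=3
  Add (3,5) w=3
  Add (0,4) w=4
  Add (1,2) w=4
  Add (2,3) w=6
  Skip (5,6) w=6 (creates cycle)
  Skip (2,4) w=7 (creates cycle)
  Skip (0,5) w=8 (creates cycle)
  Skip (0,6) w=12 (creates cycle)
  Skip (1,5) w=13 (creates cycle)
  Skip (2,5) w=14 (creates cycle)
  Skip (1,3) w=15 (creates cycle)
MST weight = 21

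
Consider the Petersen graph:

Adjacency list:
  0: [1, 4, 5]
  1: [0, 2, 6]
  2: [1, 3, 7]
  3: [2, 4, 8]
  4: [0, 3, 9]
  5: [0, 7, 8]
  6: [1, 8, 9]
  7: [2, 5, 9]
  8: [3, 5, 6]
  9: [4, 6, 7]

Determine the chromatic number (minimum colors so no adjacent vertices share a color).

The Petersen graph contains odd cycles (e.g. the outer 5-cycle), so chi >= 3.
A proper 3-coloring exists (it is a well-known 3-chromatic graph).
Chromatic number = 3.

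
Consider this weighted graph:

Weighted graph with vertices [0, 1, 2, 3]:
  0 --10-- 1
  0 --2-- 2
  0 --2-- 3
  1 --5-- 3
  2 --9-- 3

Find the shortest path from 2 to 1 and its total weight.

Using Dijkstra's algorithm from vertex 2:
Shortest path: 2 -> 0 -> 3 -> 1
Total weight: 2 + 2 + 5 = 9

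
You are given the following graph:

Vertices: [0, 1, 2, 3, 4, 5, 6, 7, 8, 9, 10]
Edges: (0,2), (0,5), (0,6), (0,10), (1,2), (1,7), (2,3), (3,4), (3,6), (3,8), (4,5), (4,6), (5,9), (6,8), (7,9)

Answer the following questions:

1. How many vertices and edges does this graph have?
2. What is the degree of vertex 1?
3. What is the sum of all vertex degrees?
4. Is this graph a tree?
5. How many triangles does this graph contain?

Count: 11 vertices, 15 edges.
Vertex 1 has neighbors [2, 7], degree = 2.
Handshaking lemma: 2 * 15 = 30.
A tree on 11 vertices has 10 edges. This graph has 15 edges (5 extra). Not a tree.
Number of triangles = 2.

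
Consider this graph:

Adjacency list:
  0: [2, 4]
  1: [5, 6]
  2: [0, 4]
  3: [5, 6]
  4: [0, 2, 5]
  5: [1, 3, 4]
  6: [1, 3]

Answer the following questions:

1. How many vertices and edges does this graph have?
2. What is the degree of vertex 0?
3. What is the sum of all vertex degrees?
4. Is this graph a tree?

Count: 7 vertices, 8 edges.
Vertex 0 has neighbors [2, 4], degree = 2.
Handshaking lemma: 2 * 8 = 16.
A tree on 7 vertices has 6 edges. This graph has 8 edges (2 extra). Not a tree.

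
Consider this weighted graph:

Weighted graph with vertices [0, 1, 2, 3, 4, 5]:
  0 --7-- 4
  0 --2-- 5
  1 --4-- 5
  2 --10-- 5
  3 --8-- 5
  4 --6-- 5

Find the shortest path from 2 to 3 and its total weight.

Using Dijkstra's algorithm from vertex 2:
Shortest path: 2 -> 5 -> 3
Total weight: 10 + 8 = 18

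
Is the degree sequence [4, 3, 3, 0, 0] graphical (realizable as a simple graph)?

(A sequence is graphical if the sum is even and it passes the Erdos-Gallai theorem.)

Sum of degrees = 10. Sum is even but fails Erdos-Gallai. The sequence is NOT graphical.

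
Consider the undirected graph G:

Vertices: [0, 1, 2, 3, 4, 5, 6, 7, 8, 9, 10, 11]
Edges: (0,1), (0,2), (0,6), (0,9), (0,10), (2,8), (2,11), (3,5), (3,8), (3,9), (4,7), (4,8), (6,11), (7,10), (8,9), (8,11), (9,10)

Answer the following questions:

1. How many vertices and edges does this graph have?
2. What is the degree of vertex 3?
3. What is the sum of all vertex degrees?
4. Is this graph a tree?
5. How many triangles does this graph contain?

Count: 12 vertices, 17 edges.
Vertex 3 has neighbors [5, 8, 9], degree = 3.
Handshaking lemma: 2 * 17 = 34.
A tree on 12 vertices has 11 edges. This graph has 17 edges (6 extra). Not a tree.
Number of triangles = 3.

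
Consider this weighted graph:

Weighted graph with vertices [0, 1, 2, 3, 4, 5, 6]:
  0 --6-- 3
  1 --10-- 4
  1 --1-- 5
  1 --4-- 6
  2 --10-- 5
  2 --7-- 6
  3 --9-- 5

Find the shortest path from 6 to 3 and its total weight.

Using Dijkstra's algorithm from vertex 6:
Shortest path: 6 -> 1 -> 5 -> 3
Total weight: 4 + 1 + 9 = 14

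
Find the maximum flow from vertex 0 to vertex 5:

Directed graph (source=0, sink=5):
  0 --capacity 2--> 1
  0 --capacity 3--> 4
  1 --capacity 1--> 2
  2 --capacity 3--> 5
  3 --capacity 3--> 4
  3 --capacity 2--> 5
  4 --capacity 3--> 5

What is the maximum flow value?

Computing max flow:
  Flow on (0->1): 1/2
  Flow on (0->4): 3/3
  Flow on (1->2): 1/1
  Flow on (2->5): 1/3
  Flow on (4->5): 3/3
Maximum flow = 4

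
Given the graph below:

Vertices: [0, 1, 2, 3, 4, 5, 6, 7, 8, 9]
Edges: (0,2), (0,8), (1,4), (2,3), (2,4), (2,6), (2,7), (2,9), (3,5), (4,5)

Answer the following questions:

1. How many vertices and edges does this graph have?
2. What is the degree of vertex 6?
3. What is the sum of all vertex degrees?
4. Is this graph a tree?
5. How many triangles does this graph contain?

Count: 10 vertices, 10 edges.
Vertex 6 has neighbors [2], degree = 1.
Handshaking lemma: 2 * 10 = 20.
A tree on 10 vertices has 9 edges. This graph has 10 edges (1 extra). Not a tree.
Number of triangles = 0.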